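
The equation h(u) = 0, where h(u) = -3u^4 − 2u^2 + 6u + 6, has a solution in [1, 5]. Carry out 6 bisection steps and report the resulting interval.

midpoint 3: h = -237 < 0 → [1, 3]
midpoint 2: h = -38 < 0 → [1, 2]
midpoint 1.5: h = -4.6875 < 0 → [1, 1.5]
midpoint 1.25: h = 3.0508 > 0 → [1.25, 1.5]
midpoint 1.375: h = -0.2546 < 0 → [1.25, 1.375]
midpoint 1.3125: h = 1.5271 > 0 → [1.3125, 1.375]

[1.3125, 1.375]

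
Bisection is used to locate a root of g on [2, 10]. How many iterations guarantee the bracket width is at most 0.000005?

21

Width after n steps is 8/2^n. Need 2^n ≥ 8/0.000005 = 1600000.
2^20 = 1048576 < 1600000 ≤ 2^21 = 2097152, so n = 21.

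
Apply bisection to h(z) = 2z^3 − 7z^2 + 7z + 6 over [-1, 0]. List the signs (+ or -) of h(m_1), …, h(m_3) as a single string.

z = -0.5 gives h = 0.5, positive; keep [-1, -0.5]
z = -0.75 gives h = -4.03125, negative; keep [-0.75, -0.5]
z = -0.625 gives h = -1.597656, negative; keep [-0.625, -0.5]

+--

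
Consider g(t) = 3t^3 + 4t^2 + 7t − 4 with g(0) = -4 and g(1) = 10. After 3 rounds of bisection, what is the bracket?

midpoint 0.5: g = 0.875 > 0 → [0, 0.5]
midpoint 0.25: g = -1.953125 < 0 → [0.25, 0.5]
midpoint 0.375: g = -0.654297 < 0 → [0.375, 0.5]

[0.375, 0.5]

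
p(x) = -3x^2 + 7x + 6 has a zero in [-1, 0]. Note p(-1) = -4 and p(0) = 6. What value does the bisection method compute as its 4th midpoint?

-0.6875

p(-0.5) = 1.75 > 0, so the root lies in [-1, -0.5]
p(-0.75) = -0.9375 < 0, so the root lies in [-0.75, -0.5]
p(-0.625) = 0.453125 > 0, so the root lies in [-0.75, -0.625]
p(-0.6875) = -0.2305 < 0, so the root lies in [-0.6875, -0.625]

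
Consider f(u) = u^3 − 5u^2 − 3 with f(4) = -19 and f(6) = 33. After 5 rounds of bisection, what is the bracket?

m = 5, f(m) = -3 (−); new bracket [5, 6]
m = 5.5, f(m) = 12.125 (+); new bracket [5, 5.5]
m = 5.25, f(m) = 3.890625 (+); new bracket [5, 5.25]
m = 5.125, f(m) = 0.2832 (+); new bracket [5, 5.125]
m = 5.0625, f(m) = -1.3982 (−); new bracket [5.0625, 5.125]

[5.0625, 5.125]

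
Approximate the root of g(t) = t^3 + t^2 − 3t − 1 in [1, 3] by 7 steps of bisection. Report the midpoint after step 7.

t = 2 gives g = 5, positive; keep [1, 2]
t = 1.5 gives g = 0.125, positive; keep [1, 1.5]
t = 1.25 gives g = -1.234375, negative; keep [1.25, 1.5]
t = 1.375 gives g = -0.6348, negative; keep [1.375, 1.5]
t = 1.4375 gives g = -0.2756, negative; keep [1.4375, 1.5]
t = 1.46875 gives g = -0.0806, negative; keep [1.46875, 1.5]
t = 1.484375 gives g = 0.0209, positive; keep [1.46875, 1.484375]

1.484375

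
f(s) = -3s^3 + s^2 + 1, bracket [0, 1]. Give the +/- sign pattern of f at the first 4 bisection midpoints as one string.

++-+

m = 0.5, f(m) = 0.875 (+); new bracket [0.5, 1]
m = 0.75, f(m) = 0.296875 (+); new bracket [0.75, 1]
m = 0.875, f(m) = -0.244141 (−); new bracket [0.75, 0.875]
m = 0.8125, f(m) = 0.051 (+); new bracket [0.8125, 0.875]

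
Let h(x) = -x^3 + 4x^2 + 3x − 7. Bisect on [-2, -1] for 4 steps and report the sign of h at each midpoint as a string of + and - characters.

midpoint -1.5: h = 0.875 > 0 → [-1.5, -1]
midpoint -1.25: h = -2.546875 < 0 → [-1.5, -1.25]
midpoint -1.375: h = -0.962891 < 0 → [-1.5, -1.375]
midpoint -1.4375: h = -0.0764 < 0 → [-1.5, -1.4375]

+---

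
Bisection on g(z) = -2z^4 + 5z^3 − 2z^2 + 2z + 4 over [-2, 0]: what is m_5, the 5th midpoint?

m = -1, g(m) = -7 (−); new bracket [-1, 0]
m = -0.5, g(m) = 1.75 (+); new bracket [-1, -0.5]
m = -0.75, g(m) = -1.367188 (−); new bracket [-0.75, -0.5]
m = -0.625, g(m) = 0.4429 (+); new bracket [-0.75, -0.625]
m = -0.6875, g(m) = -0.3919 (−); new bracket [-0.6875, -0.625]

-0.6875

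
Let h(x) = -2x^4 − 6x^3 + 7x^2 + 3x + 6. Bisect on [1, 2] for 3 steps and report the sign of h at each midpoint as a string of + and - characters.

-++

h(1.5) = -4.125 < 0, so the root lies in [1, 1.5]
h(1.25) = 4.085938 > 0, so the root lies in [1.25, 1.5]
h(1.375) = 0.612793 > 0, so the root lies in [1.375, 1.5]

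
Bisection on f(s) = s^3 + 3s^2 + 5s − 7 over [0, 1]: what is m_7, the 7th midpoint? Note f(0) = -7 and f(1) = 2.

midpoint 0.5: f = -3.625 < 0 → [0.5, 1]
midpoint 0.75: f = -1.140625 < 0 → [0.75, 1]
midpoint 0.875: f = 0.341797 > 0 → [0.75, 0.875]
midpoint 0.8125: f = -0.4207 < 0 → [0.8125, 0.875]
midpoint 0.84375: f = -0.0448 < 0 → [0.84375, 0.875]
midpoint 0.859375: f = 0.1471 > 0 → [0.84375, 0.859375]
midpoint 0.8515625: f = 0.0508 > 0 → [0.84375, 0.8515625]

0.8515625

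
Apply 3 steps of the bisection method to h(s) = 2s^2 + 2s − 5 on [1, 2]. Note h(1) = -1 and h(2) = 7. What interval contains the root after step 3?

m = 1.5, h(m) = 2.5 (+); new bracket [1, 1.5]
m = 1.25, h(m) = 0.625 (+); new bracket [1, 1.25]
m = 1.125, h(m) = -0.21875 (−); new bracket [1.125, 1.25]

[1.125, 1.25]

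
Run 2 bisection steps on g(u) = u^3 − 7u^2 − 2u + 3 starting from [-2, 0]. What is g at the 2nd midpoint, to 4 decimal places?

midpoint -1: g = -3 < 0 → [-1, 0]
midpoint -0.5: g = 2.125 > 0 → [-1, -0.5]

2.1250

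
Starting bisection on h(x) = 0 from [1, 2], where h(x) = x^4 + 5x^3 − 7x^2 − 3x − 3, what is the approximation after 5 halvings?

midpoint 1.5: h = -1.3125 < 0 → [1.5, 2]
midpoint 1.75: h = 6.488281 > 0 → [1.5, 1.75]
midpoint 1.625: h = 2.068604 > 0 → [1.5, 1.625]
midpoint 1.5625: h = 0.2566 > 0 → [1.5, 1.5625]
midpoint 1.53125: h = -0.5573 < 0 → [1.53125, 1.5625]

1.53125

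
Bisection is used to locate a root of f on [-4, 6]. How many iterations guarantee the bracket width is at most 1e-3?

Width after n steps is 10/2^n. Need 2^n ≥ 10/1e-3 = 10000.
2^13 = 8192 < 10000 ≤ 2^14 = 16384, so n = 14.

14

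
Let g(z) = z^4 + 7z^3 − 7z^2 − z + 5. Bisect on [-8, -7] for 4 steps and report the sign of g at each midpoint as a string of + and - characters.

z = -7.5 gives g = -170.3125, negative; keep [-8, -7.5]
z = -7.75 gives g = -58.574219, negative; keep [-8, -7.75]
z = -7.875 gives g = 6.092041, positive; keep [-7.875, -7.75]
z = -7.8125 gives g = -27.0034, negative; keep [-7.875, -7.8125]

--+-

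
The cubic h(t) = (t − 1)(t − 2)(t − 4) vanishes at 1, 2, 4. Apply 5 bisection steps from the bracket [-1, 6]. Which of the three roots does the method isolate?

m = 2.5, h(m) = -1.125 (−); new bracket [2.5, 6]
m = 4.25, h(m) = 1.828125 (+); new bracket [2.5, 4.25]
m = 3.375, h(m) = -2.041016 (−); new bracket [3.375, 4.25]
m = 3.8125, h(m) = -0.9558 (−); new bracket [3.8125, 4.25]
m = 4.03125, h(m) = 0.1924 (+); new bracket [3.8125, 4.03125]

4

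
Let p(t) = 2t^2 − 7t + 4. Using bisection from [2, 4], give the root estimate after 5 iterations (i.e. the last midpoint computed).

t = 3 gives p = 1, positive; keep [2, 3]
t = 2.5 gives p = -1, negative; keep [2.5, 3]
t = 2.75 gives p = -0.125, negative; keep [2.75, 3]
t = 2.875 gives p = 0.4062, positive; keep [2.75, 2.875]
t = 2.8125 gives p = 0.1328, positive; keep [2.75, 2.8125]

2.8125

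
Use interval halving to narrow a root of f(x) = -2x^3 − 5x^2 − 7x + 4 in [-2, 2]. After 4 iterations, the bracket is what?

midpoint 0: f = 4 > 0 → [0, 2]
midpoint 1: f = -10 < 0 → [0, 1]
midpoint 0.5: f = -1 < 0 → [0, 0.5]
midpoint 0.25: f = 1.9062 > 0 → [0.25, 0.5]

[0.25, 0.5]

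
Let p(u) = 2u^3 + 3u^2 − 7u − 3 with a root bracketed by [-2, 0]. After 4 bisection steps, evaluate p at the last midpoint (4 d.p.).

-0.0586

p(-1) = 5 > 0, so the root lies in [-1, 0]
p(-0.5) = 1 > 0, so the root lies in [-0.5, 0]
p(-0.25) = -1.09375 < 0, so the root lies in [-0.5, -0.25]
p(-0.375) = -0.0586 < 0, so the root lies in [-0.5, -0.375]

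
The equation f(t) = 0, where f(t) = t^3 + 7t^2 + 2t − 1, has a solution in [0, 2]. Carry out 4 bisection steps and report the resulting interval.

[0.25, 0.375]

midpoint 1: f = 9 > 0 → [0, 1]
midpoint 0.5: f = 1.875 > 0 → [0, 0.5]
midpoint 0.25: f = -0.046875 < 0 → [0.25, 0.5]
midpoint 0.375: f = 0.7871 > 0 → [0.25, 0.375]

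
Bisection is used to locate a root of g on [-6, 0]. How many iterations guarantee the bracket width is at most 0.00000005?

Width after n steps is 6/2^n. Need 2^n ≥ 6/0.00000005 = 120000000.
2^26 = 67108864 < 120000000 ≤ 2^27 = 134217728, so n = 27.

27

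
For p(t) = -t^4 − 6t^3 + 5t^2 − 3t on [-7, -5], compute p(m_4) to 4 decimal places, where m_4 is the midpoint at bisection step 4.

-27.3792

m = -6, p(m) = 198 (+); new bracket [-7, -6]
m = -6.5, p(m) = 93.4375 (+); new bracket [-7, -6.5]
m = -6.75, p(m) = 17.402344 (+); new bracket [-7, -6.75]
m = -6.875, p(m) = -27.3792 (−); new bracket [-6.875, -6.75]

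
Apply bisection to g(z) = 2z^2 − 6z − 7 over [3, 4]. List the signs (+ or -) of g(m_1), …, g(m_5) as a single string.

g(3.5) = -3.5 < 0, so the root lies in [3.5, 4]
g(3.75) = -1.375 < 0, so the root lies in [3.75, 4]
g(3.875) = -0.21875 < 0, so the root lies in [3.875, 4]
g(3.9375) = 0.3828 > 0, so the root lies in [3.875, 3.9375]
g(3.90625) = 0.0801 > 0, so the root lies in [3.875, 3.90625]

---++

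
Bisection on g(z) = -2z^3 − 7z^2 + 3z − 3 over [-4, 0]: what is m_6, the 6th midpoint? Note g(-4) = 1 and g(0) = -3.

-3.9375

z = -2 gives g = -21, negative; keep [-4, -2]
z = -3 gives g = -21, negative; keep [-4, -3]
z = -3.5 gives g = -13.5, negative; keep [-4, -3.5]
z = -3.75 gives g = -7.2188, negative; keep [-4, -3.75]
z = -3.875 gives g = -3.3633, negative; keep [-4, -3.875]
z = -3.9375 gives g = -1.2466, negative; keep [-4, -3.9375]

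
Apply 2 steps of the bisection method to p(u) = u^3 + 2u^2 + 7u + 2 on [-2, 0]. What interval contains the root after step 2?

[-0.5, 0]

u = -1 gives p = -4, negative; keep [-1, 0]
u = -0.5 gives p = -1.125, negative; keep [-0.5, 0]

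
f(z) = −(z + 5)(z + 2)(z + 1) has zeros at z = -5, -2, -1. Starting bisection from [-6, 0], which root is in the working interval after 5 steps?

midpoint -3: f = -4 < 0 → [-6, -3]
midpoint -4.5: f = -4.375 < 0 → [-6, -4.5]
midpoint -5.25: f = 3.453125 > 0 → [-5.25, -4.5]
midpoint -4.875: f = -1.3926 < 0 → [-5.25, -4.875]
midpoint -5.0625: f = 0.7776 > 0 → [-5.0625, -4.875]

-5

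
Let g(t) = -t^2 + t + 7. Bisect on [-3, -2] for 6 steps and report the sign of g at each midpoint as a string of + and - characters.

midpoint -2.5: g = -1.75 < 0 → [-2.5, -2]
midpoint -2.25: g = -0.3125 < 0 → [-2.25, -2]
midpoint -2.125: g = 0.359375 > 0 → [-2.25, -2.125]
midpoint -2.1875: g = 0.0273 > 0 → [-2.25, -2.1875]
midpoint -2.21875: g = -0.1416 < 0 → [-2.21875, -2.1875]
midpoint -2.203125: g = -0.0569 < 0 → [-2.203125, -2.1875]

--++--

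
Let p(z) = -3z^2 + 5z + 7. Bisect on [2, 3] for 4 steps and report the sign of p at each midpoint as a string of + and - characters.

midpoint 2.5: p = 0.75 > 0 → [2.5, 3]
midpoint 2.75: p = -1.9375 < 0 → [2.5, 2.75]
midpoint 2.625: p = -0.546875 < 0 → [2.5, 2.625]
midpoint 2.5625: p = 0.1133 > 0 → [2.5625, 2.625]

+--+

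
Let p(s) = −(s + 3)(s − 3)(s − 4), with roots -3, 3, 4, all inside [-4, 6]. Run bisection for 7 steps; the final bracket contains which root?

-3

m = 1, p(m) = -24 (−); new bracket [-4, 1]
m = -1.5, p(m) = -37.125 (−); new bracket [-4, -1.5]
m = -2.75, p(m) = -9.703125 (−); new bracket [-4, -2.75]
m = -3.375, p(m) = 17.6309 (+); new bracket [-3.375, -2.75]
m = -3.0625, p(m) = 2.676 (+); new bracket [-3.0625, -2.75]
m = -2.90625, p(m) = -3.8241 (−); new bracket [-3.0625, -2.90625]
m = -2.984375, p(m) = -0.6531 (−); new bracket [-3.0625, -2.984375]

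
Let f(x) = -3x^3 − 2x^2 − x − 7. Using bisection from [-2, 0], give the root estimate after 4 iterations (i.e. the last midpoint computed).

f(-1) = -5 < 0, so the root lies in [-2, -1]
f(-1.5) = 0.125 > 0, so the root lies in [-1.5, -1]
f(-1.25) = -3.015625 < 0, so the root lies in [-1.5, -1.25]
f(-1.375) = -1.6074 < 0, so the root lies in [-1.5, -1.375]

-1.375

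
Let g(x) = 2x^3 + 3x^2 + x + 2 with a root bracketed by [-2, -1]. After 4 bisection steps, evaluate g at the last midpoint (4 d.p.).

midpoint -1.5: g = 0.5 > 0 → [-2, -1.5]
midpoint -1.75: g = -1.28125 < 0 → [-1.75, -1.5]
midpoint -1.625: g = -0.285156 < 0 → [-1.625, -1.5]
midpoint -1.5625: g = 0.1323 > 0 → [-1.625, -1.5625]

0.1323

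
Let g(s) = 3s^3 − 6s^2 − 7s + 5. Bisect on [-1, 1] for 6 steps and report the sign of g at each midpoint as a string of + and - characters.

m = 0, g(m) = 5 (+); new bracket [0, 1]
m = 0.5, g(m) = 0.375 (+); new bracket [0.5, 1]
m = 0.75, g(m) = -2.359375 (−); new bracket [0.5, 0.75]
m = 0.625, g(m) = -0.9863 (−); new bracket [0.5, 0.625]
m = 0.5625, g(m) = -0.302 (−); new bracket [0.5, 0.5625]
m = 0.53125, g(m) = 0.0377 (+); new bracket [0.53125, 0.5625]

++---+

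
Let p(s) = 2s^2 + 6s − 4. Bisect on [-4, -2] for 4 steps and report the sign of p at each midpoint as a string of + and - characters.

--++

m = -3, p(m) = -4 (−); new bracket [-4, -3]
m = -3.5, p(m) = -0.5 (−); new bracket [-4, -3.5]
m = -3.75, p(m) = 1.625 (+); new bracket [-3.75, -3.5]
m = -3.625, p(m) = 0.5312 (+); new bracket [-3.625, -3.5]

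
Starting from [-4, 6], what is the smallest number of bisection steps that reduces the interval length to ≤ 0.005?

11

Width after n steps is 10/2^n. Need 2^n ≥ 10/0.005 = 2000.
2^10 = 1024 < 2000 ≤ 2^11 = 2048, so n = 11.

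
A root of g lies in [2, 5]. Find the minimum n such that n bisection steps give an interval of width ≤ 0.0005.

13

Width after n steps is 3/2^n. Need 2^n ≥ 3/0.0005 = 6000.
2^12 = 4096 < 6000 ≤ 2^13 = 8192, so n = 13.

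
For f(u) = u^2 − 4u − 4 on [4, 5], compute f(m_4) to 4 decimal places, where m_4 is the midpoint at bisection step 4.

-0.0898

u = 4.5 gives f = -1.75, negative; keep [4.5, 5]
u = 4.75 gives f = -0.4375, negative; keep [4.75, 5]
u = 4.875 gives f = 0.265625, positive; keep [4.75, 4.875]
u = 4.8125 gives f = -0.0898, negative; keep [4.8125, 4.875]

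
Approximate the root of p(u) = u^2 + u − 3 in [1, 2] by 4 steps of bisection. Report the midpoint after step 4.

u = 1.5 gives p = 0.75, positive; keep [1, 1.5]
u = 1.25 gives p = -0.1875, negative; keep [1.25, 1.5]
u = 1.375 gives p = 0.265625, positive; keep [1.25, 1.375]
u = 1.3125 gives p = 0.0352, positive; keep [1.25, 1.3125]

1.3125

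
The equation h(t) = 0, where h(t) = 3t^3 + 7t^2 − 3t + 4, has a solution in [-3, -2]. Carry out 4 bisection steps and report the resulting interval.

t = -2.5 gives h = 8.375, positive; keep [-3, -2.5]
t = -2.75 gives h = 2.796875, positive; keep [-3, -2.75]
t = -2.875 gives h = -0.806641, negative; keep [-2.875, -2.75]
t = -2.8125 gives h = 1.0667, positive; keep [-2.875, -2.8125]

[-2.875, -2.8125]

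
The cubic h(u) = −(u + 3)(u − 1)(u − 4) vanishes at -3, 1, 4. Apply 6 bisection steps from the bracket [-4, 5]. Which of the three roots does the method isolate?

-3

m = 0.5, h(m) = -6.125 (−); new bracket [-4, 0.5]
m = -1.75, h(m) = -19.765625 (−); new bracket [-4, -1.75]
m = -2.875, h(m) = -3.330078 (−); new bracket [-4, -2.875]
m = -3.4375, h(m) = 14.4392 (+); new bracket [-3.4375, -2.875]
m = -3.15625, h(m) = 4.6474 (+); new bracket [-3.15625, -2.875]
m = -3.015625, h(m) = 0.4402 (+); new bracket [-3.015625, -2.875]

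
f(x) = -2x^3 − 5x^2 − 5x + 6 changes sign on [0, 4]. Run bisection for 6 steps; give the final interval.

f(2) = -40 < 0, so the root lies in [0, 2]
f(1) = -6 < 0, so the root lies in [0, 1]
f(0.5) = 2 > 0, so the root lies in [0.5, 1]
f(0.75) = -1.4062 < 0, so the root lies in [0.5, 0.75]
f(0.625) = 0.4336 > 0, so the root lies in [0.625, 0.75]
f(0.6875) = -0.4507 < 0, so the root lies in [0.625, 0.6875]

[0.625, 0.6875]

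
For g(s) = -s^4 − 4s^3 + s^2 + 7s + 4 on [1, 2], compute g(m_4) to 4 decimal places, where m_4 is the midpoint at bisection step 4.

g(1.5) = -1.8125 < 0, so the root lies in [1, 1.5]
g(1.25) = 4.058594 > 0, so the root lies in [1.25, 1.5]
g(1.375) = 1.542725 > 0, so the root lies in [1.375, 1.5]
g(1.4375) = -0.023 < 0, so the root lies in [1.375, 1.4375]

-0.0230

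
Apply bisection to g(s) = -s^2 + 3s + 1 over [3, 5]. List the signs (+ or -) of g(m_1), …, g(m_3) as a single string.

midpoint 4: g = -3 < 0 → [3, 4]
midpoint 3.5: g = -0.75 < 0 → [3, 3.5]
midpoint 3.25: g = 0.1875 > 0 → [3.25, 3.5]

--+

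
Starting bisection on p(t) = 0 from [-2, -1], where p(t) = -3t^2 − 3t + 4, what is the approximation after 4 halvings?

midpoint -1.5: p = 1.75 > 0 → [-2, -1.5]
midpoint -1.75: p = 0.0625 > 0 → [-2, -1.75]
midpoint -1.875: p = -0.921875 < 0 → [-1.875, -1.75]
midpoint -1.8125: p = -0.418 < 0 → [-1.8125, -1.75]

-1.8125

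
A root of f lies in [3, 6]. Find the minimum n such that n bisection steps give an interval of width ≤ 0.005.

10

Width after n steps is 3/2^n. Need 2^n ≥ 3/0.005 = 600.
2^9 = 512 < 600 ≤ 2^10 = 1024, so n = 10.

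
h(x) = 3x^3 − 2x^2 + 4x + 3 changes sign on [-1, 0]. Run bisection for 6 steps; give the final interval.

[-0.515625, -0.5]

midpoint -0.5: h = 0.125 > 0 → [-1, -0.5]
midpoint -0.75: h = -2.390625 < 0 → [-0.75, -0.5]
midpoint -0.625: h = -1.013672 < 0 → [-0.625, -0.5]
midpoint -0.5625: h = -0.4167 < 0 → [-0.5625, -0.5]
midpoint -0.53125: h = -0.1393 < 0 → [-0.53125, -0.5]
midpoint -0.515625: h = -0.0055 < 0 → [-0.515625, -0.5]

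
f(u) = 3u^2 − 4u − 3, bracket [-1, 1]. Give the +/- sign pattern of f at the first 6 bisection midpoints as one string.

u = 0 gives f = -3, negative; keep [-1, 0]
u = -0.5 gives f = -0.25, negative; keep [-1, -0.5]
u = -0.75 gives f = 1.6875, positive; keep [-0.75, -0.5]
u = -0.625 gives f = 0.6719, positive; keep [-0.625, -0.5]
u = -0.5625 gives f = 0.1992, positive; keep [-0.5625, -0.5]
u = -0.53125 gives f = -0.0283, negative; keep [-0.5625, -0.53125]

--+++-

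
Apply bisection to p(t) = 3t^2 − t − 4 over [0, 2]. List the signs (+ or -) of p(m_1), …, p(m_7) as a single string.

-+-+-+-

midpoint 1: p = -2 < 0 → [1, 2]
midpoint 1.5: p = 1.25 > 0 → [1, 1.5]
midpoint 1.25: p = -0.5625 < 0 → [1.25, 1.5]
midpoint 1.375: p = 0.2969 > 0 → [1.25, 1.375]
midpoint 1.3125: p = -0.1445 < 0 → [1.3125, 1.375]
midpoint 1.34375: p = 0.0732 > 0 → [1.3125, 1.34375]
midpoint 1.328125: p = -0.0364 < 0 → [1.328125, 1.34375]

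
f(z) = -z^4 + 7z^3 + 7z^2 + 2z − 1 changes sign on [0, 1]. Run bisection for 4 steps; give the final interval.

f(0.5) = 2.5625 > 0, so the root lies in [0, 0.5]
f(0.25) = 0.042969 > 0, so the root lies in [0, 0.25]
f(0.125) = -0.627197 < 0, so the root lies in [0.125, 0.25]
f(0.1875) = -0.334 < 0, so the root lies in [0.1875, 0.25]

[0.1875, 0.25]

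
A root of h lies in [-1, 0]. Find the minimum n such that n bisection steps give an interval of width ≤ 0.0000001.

24

Width after n steps is 1/2^n. Need 2^n ≥ 1/0.0000001 = 10000000.
2^23 = 8388608 < 10000000 ≤ 2^24 = 16777216, so n = 24.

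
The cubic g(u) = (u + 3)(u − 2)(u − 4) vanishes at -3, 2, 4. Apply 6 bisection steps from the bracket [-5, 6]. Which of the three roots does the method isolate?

-3

u = 0.5 gives g = 18.375, positive; keep [-5, 0.5]
u = -2.25 gives g = 19.921875, positive; keep [-5, -2.25]
u = -3.625 gives g = -26.806641, negative; keep [-3.625, -2.25]
u = -2.9375 gives g = 2.1409, positive; keep [-3.625, -2.9375]
u = -3.28125 gives g = -10.8152, negative; keep [-3.28125, -2.9375]
u = -3.109375 gives g = -3.973, negative; keep [-3.109375, -2.9375]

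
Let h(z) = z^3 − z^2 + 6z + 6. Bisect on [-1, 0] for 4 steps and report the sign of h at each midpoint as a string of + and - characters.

z = -0.5 gives h = 2.625, positive; keep [-1, -0.5]
z = -0.75 gives h = 0.515625, positive; keep [-1, -0.75]
z = -0.875 gives h = -0.685547, negative; keep [-0.875, -0.75]
z = -0.8125 gives h = -0.0715, negative; keep [-0.8125, -0.75]

++--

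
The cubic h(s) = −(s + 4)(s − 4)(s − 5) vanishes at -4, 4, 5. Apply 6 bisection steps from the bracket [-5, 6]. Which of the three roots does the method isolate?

-4

midpoint 0.5: h = -70.875 < 0 → [-5, 0.5]
midpoint -2.25: h = -79.296875 < 0 → [-5, -2.25]
midpoint -3.625: h = -24.662109 < 0 → [-5, -3.625]
midpoint -4.3125: h = 24.1907 > 0 → [-4.3125, -3.625]
midpoint -3.96875: h = -2.2334 < 0 → [-4.3125, -3.96875]
midpoint -4.140625: h = 10.464 > 0 → [-4.140625, -3.96875]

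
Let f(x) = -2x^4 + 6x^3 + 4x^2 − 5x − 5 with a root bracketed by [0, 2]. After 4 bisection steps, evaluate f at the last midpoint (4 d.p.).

m = 1, f(m) = -2 (−); new bracket [1, 2]
m = 1.5, f(m) = 6.625 (+); new bracket [1, 1.5]
m = 1.25, f(m) = 1.835938 (+); new bracket [1, 1.25]
m = 1.125, f(m) = -0.2231 (−); new bracket [1.125, 1.25]

-0.2231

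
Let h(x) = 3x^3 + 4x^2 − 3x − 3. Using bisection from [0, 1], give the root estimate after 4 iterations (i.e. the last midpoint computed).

m = 0.5, h(m) = -3.125 (−); new bracket [0.5, 1]
m = 0.75, h(m) = -1.734375 (−); new bracket [0.75, 1]
m = 0.875, h(m) = -0.552734 (−); new bracket [0.875, 1]
m = 0.9375, h(m) = 0.175 (+); new bracket [0.875, 0.9375]

0.9375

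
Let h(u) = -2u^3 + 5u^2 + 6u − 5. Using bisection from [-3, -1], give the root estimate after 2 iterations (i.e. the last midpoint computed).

-1.5

m = -2, h(m) = 19 (+); new bracket [-2, -1]
m = -1.5, h(m) = 4 (+); new bracket [-1.5, -1]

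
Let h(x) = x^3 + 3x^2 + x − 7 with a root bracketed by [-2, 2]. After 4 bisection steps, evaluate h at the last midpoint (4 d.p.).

x = 0 gives h = -7, negative; keep [0, 2]
x = 1 gives h = -2, negative; keep [1, 2]
x = 1.5 gives h = 4.625, positive; keep [1, 1.5]
x = 1.25 gives h = 0.8906, positive; keep [1, 1.25]

0.8906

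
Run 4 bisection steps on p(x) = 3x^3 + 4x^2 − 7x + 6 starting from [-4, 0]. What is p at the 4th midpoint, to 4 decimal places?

p(-2) = 12 > 0, so the root lies in [-4, -2]
p(-3) = -18 < 0, so the root lies in [-3, -2]
p(-2.5) = 1.625 > 0, so the root lies in [-3, -2.5]
p(-2.75) = -6.8906 < 0, so the root lies in [-2.75, -2.5]

-6.8906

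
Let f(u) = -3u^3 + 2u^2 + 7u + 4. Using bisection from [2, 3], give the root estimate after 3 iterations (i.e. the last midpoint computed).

f(2.5) = -12.875 < 0, so the root lies in [2, 2.5]
f(2.25) = -4.296875 < 0, so the root lies in [2, 2.25]
f(2.125) = -0.880859 < 0, so the root lies in [2, 2.125]

2.125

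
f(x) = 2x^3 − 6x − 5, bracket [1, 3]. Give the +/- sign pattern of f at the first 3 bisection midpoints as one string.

m = 2, f(m) = -1 (−); new bracket [2, 3]
m = 2.5, f(m) = 11.25 (+); new bracket [2, 2.5]
m = 2.25, f(m) = 4.28125 (+); new bracket [2, 2.25]

-++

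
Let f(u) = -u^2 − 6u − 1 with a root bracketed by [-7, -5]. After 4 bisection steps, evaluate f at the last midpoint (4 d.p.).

-0.2656

u = -6 gives f = -1, negative; keep [-6, -5]
u = -5.5 gives f = 1.75, positive; keep [-6, -5.5]
u = -5.75 gives f = 0.4375, positive; keep [-6, -5.75]
u = -5.875 gives f = -0.2656, negative; keep [-5.875, -5.75]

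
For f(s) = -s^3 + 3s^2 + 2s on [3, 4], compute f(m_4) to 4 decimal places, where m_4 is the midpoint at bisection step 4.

-0.0139

midpoint 3.5: f = 0.875 > 0 → [3.5, 4]
midpoint 3.75: f = -3.046875 < 0 → [3.5, 3.75]
midpoint 3.625: f = -0.962891 < 0 → [3.5, 3.625]
midpoint 3.5625: f = -0.0139 < 0 → [3.5, 3.5625]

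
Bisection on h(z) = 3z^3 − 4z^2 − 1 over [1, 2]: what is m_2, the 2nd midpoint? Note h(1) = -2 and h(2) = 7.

1.25

h(1.5) = 0.125 > 0, so the root lies in [1, 1.5]
h(1.25) = -1.390625 < 0, so the root lies in [1.25, 1.5]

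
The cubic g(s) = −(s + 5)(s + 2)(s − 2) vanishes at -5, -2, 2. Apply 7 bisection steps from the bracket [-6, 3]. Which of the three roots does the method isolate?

m = -1.5, g(m) = 6.125 (+); new bracket [-1.5, 3]
m = 0.75, g(m) = 19.765625 (+); new bracket [0.75, 3]
m = 1.875, g(m) = 3.330078 (+); new bracket [1.875, 3]
m = 2.4375, g(m) = -14.4392 (−); new bracket [1.875, 2.4375]
m = 2.15625, g(m) = -4.6474 (−); new bracket [1.875, 2.15625]
m = 2.015625, g(m) = -0.4402 (−); new bracket [1.875, 2.015625]
m = 1.9453125, g(m) = 1.4985 (+); new bracket [1.9453125, 2.015625]

2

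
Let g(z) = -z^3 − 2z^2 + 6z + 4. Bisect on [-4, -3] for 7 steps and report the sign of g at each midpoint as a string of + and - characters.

+--+-+-

midpoint -3.5: g = 1.375 > 0 → [-3.5, -3]
midpoint -3.25: g = -2.296875 < 0 → [-3.5, -3.25]
midpoint -3.375: g = -0.587891 < 0 → [-3.5, -3.375]
midpoint -3.4375: g = 0.3611 > 0 → [-3.4375, -3.375]
midpoint -3.40625: g = -0.1214 < 0 → [-3.4375, -3.40625]
midpoint -3.421875: g = 0.1178 > 0 → [-3.421875, -3.40625]
midpoint -3.4140625: g = -0.0023 < 0 → [-3.421875, -3.4140625]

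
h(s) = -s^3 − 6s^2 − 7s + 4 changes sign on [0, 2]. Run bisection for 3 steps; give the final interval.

s = 1 gives h = -10, negative; keep [0, 1]
s = 0.5 gives h = -1.125, negative; keep [0, 0.5]
s = 0.25 gives h = 1.859375, positive; keep [0.25, 0.5]

[0.25, 0.5]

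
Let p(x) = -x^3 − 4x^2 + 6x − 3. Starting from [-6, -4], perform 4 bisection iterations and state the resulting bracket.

[-5.375, -5.25]

midpoint -5: p = -8 < 0 → [-6, -5]
midpoint -5.5: p = 9.375 > 0 → [-5.5, -5]
midpoint -5.25: p = -0.046875 < 0 → [-5.5, -5.25]
midpoint -5.375: p = 4.4746 > 0 → [-5.375, -5.25]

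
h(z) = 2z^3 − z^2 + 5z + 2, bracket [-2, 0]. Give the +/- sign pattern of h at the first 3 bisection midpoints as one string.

h(-1) = -6 < 0, so the root lies in [-1, 0]
h(-0.5) = -1 < 0, so the root lies in [-0.5, 0]
h(-0.25) = 0.65625 > 0, so the root lies in [-0.5, -0.25]

--+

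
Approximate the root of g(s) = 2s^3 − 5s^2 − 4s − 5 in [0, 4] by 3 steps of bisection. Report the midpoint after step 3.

s = 2 gives g = -17, negative; keep [2, 4]
s = 3 gives g = -8, negative; keep [3, 4]
s = 3.5 gives g = 5.5, positive; keep [3, 3.5]

3.5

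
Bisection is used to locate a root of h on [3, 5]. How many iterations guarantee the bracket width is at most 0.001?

11

Width after n steps is 2/2^n. Need 2^n ≥ 2/0.001 = 2000.
2^10 = 1024 < 2000 ≤ 2^11 = 2048, so n = 11.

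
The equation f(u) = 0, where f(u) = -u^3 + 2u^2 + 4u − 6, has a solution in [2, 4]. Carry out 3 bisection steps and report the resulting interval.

u = 3 gives f = -3, negative; keep [2, 3]
u = 2.5 gives f = 0.875, positive; keep [2.5, 3]
u = 2.75 gives f = -0.671875, negative; keep [2.5, 2.75]

[2.5, 2.75]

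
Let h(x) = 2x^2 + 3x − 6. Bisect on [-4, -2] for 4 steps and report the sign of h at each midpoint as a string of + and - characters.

h(-3) = 3 > 0, so the root lies in [-3, -2]
h(-2.5) = -1 < 0, so the root lies in [-3, -2.5]
h(-2.75) = 0.875 > 0, so the root lies in [-2.75, -2.5]
h(-2.625) = -0.0938 < 0, so the root lies in [-2.75, -2.625]

+-+-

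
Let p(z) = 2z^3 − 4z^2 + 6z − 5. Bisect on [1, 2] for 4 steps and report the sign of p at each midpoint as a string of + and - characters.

midpoint 1.5: p = 1.75 > 0 → [1, 1.5]
midpoint 1.25: p = 0.15625 > 0 → [1, 1.25]
midpoint 1.125: p = -0.464844 < 0 → [1.125, 1.25]
midpoint 1.1875: p = -0.1665 < 0 → [1.1875, 1.25]

++--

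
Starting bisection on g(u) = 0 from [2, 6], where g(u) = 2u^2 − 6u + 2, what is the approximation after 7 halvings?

2.59375

u = 4 gives g = 10, positive; keep [2, 4]
u = 3 gives g = 2, positive; keep [2, 3]
u = 2.5 gives g = -0.5, negative; keep [2.5, 3]
u = 2.75 gives g = 0.625, positive; keep [2.5, 2.75]
u = 2.625 gives g = 0.0312, positive; keep [2.5, 2.625]
u = 2.5625 gives g = -0.2422, negative; keep [2.5625, 2.625]
u = 2.59375 gives g = -0.1074, negative; keep [2.59375, 2.625]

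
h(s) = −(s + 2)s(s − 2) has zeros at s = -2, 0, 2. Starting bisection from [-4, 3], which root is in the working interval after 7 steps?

h(-0.5) = -1.875 < 0, so the root lies in [-4, -0.5]
h(-2.25) = 2.390625 > 0, so the root lies in [-2.25, -0.5]
h(-1.375) = -2.900391 < 0, so the root lies in [-2.25, -1.375]
h(-1.8125) = -1.2957 < 0, so the root lies in [-2.25, -1.8125]
h(-2.03125) = 0.2559 > 0, so the root lies in [-2.03125, -1.8125]
h(-1.921875) = -0.5889 < 0, so the root lies in [-2.03125, -1.921875]
h(-1.9765625) = -0.1842 < 0, so the root lies in [-2.03125, -1.9765625]

-2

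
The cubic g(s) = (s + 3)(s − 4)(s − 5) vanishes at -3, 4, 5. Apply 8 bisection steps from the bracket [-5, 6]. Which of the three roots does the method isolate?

-3

g(0.5) = 55.125 > 0, so the root lies in [-5, 0.5]
g(-2.25) = 33.984375 > 0, so the root lies in [-5, -2.25]
g(-3.625) = -41.103516 < 0, so the root lies in [-3.625, -2.25]
g(-2.9375) = 3.4417 > 0, so the root lies in [-3.625, -2.9375]
g(-3.28125) = -16.9588 < 0, so the root lies in [-3.28125, -2.9375]
g(-3.109375) = -6.3058 < 0, so the root lies in [-3.109375, -2.9375]
g(-3.0234375) = -1.3208 < 0, so the root lies in [-3.0234375, -2.9375]
g(-2.98046875) = 1.088 > 0, so the root lies in [-3.0234375, -2.98046875]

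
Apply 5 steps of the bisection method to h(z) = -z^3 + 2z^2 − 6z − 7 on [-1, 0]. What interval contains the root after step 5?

m = -0.5, h(m) = -3.375 (−); new bracket [-1, -0.5]
m = -0.75, h(m) = -0.953125 (−); new bracket [-1, -0.75]
m = -0.875, h(m) = 0.451172 (+); new bracket [-0.875, -0.75]
m = -0.8125, h(m) = -0.2683 (−); new bracket [-0.875, -0.8125]
m = -0.84375, h(m) = 0.087 (+); new bracket [-0.84375, -0.8125]

[-0.84375, -0.8125]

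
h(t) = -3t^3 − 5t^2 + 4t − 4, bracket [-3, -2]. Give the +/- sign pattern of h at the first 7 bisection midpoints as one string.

+---+++

midpoint -2.5: h = 1.625 > 0 → [-2.5, -2]
midpoint -2.25: h = -4.140625 < 0 → [-2.5, -2.25]
midpoint -2.375: h = -1.513672 < 0 → [-2.5, -2.375]
midpoint -2.4375: h = -0.0105 < 0 → [-2.5, -2.4375]
midpoint -2.46875: h = 0.7904 > 0 → [-2.46875, -2.4375]
midpoint -2.453125: h = 0.3858 > 0 → [-2.453125, -2.4375]
midpoint -2.4453125: h = 0.1866 > 0 → [-2.4453125, -2.4375]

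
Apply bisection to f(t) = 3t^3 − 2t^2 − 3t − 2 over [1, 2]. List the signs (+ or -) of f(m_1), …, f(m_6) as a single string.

m = 1.5, f(m) = -0.875 (−); new bracket [1.5, 2]
m = 1.75, f(m) = 2.703125 (+); new bracket [1.5, 1.75]
m = 1.625, f(m) = 0.716797 (+); new bracket [1.5, 1.625]
m = 1.5625, f(m) = -0.1262 (−); new bracket [1.5625, 1.625]
m = 1.59375, f(m) = 0.2832 (+); new bracket [1.5625, 1.59375]
m = 1.578125, f(m) = 0.0755 (+); new bracket [1.5625, 1.578125]

-++-++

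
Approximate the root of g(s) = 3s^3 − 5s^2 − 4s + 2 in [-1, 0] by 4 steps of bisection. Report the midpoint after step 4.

-0.8125

midpoint -0.5: g = 2.375 > 0 → [-1, -0.5]
midpoint -0.75: g = 0.921875 > 0 → [-1, -0.75]
midpoint -0.875: g = -0.337891 < 0 → [-0.875, -0.75]
midpoint -0.8125: g = 0.3401 > 0 → [-0.875, -0.8125]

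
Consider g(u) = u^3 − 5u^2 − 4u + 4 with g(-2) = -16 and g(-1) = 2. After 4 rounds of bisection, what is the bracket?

[-1.25, -1.1875]

g(-1.5) = -4.625 < 0, so the root lies in [-1.5, -1]
g(-1.25) = -0.765625 < 0, so the root lies in [-1.25, -1]
g(-1.125) = 0.748047 > 0, so the root lies in [-1.25, -1.125]
g(-1.1875) = 0.0247 > 0, so the root lies in [-1.25, -1.1875]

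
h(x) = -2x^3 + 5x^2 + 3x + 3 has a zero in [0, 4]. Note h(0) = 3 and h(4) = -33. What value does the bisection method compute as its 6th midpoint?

3.1875

midpoint 2: h = 13 > 0 → [2, 4]
midpoint 3: h = 3 > 0 → [3, 4]
midpoint 3.5: h = -11 < 0 → [3, 3.5]
midpoint 3.25: h = -3.0938 < 0 → [3, 3.25]
midpoint 3.125: h = 0.168 > 0 → [3.125, 3.25]
midpoint 3.1875: h = -1.4077 < 0 → [3.125, 3.1875]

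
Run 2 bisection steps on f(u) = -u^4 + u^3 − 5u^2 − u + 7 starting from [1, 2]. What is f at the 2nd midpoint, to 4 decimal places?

-2.5508

f(1.5) = -7.4375 < 0, so the root lies in [1, 1.5]
f(1.25) = -2.550781 < 0, so the root lies in [1, 1.25]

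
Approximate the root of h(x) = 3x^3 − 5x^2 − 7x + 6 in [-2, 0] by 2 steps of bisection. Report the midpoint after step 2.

m = -1, h(m) = 5 (+); new bracket [-2, -1]
m = -1.5, h(m) = -4.875 (−); new bracket [-1.5, -1]

-1.5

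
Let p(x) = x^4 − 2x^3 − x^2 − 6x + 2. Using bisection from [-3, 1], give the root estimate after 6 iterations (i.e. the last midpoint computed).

p(-1) = 10 > 0, so the root lies in [-1, 1]
p(0) = 2 > 0, so the root lies in [0, 1]
p(0.5) = -1.4375 < 0, so the root lies in [0, 0.5]
p(0.25) = 0.4102 > 0, so the root lies in [0.25, 0.5]
p(0.375) = -0.4763 < 0, so the root lies in [0.25, 0.375]
p(0.3125) = -0.0242 < 0, so the root lies in [0.25, 0.3125]

0.3125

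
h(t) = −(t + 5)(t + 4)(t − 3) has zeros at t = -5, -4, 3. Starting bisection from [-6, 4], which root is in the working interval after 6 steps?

midpoint -1: h = 48 > 0 → [-1, 4]
midpoint 1.5: h = 53.625 > 0 → [1.5, 4]
midpoint 2.75: h = 13.078125 > 0 → [2.75, 4]
midpoint 3.375: h = -23.1621 < 0 → [2.75, 3.375]
midpoint 3.0625: h = -3.5588 < 0 → [2.75, 3.0625]
midpoint 2.90625: h = 5.119 > 0 → [2.90625, 3.0625]

3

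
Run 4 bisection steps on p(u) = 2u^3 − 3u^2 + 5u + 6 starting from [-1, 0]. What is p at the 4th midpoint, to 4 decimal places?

0.4946

u = -0.5 gives p = 2.5, positive; keep [-1, -0.5]
u = -0.75 gives p = -0.28125, negative; keep [-0.75, -0.5]
u = -0.625 gives p = 1.214844, positive; keep [-0.75, -0.625]
u = -0.6875 gives p = 0.4946, positive; keep [-0.75, -0.6875]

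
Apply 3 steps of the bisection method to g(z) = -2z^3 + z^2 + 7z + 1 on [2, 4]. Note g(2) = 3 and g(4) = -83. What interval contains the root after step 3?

[2, 2.25]

midpoint 3: g = -23 < 0 → [2, 3]
midpoint 2.5: g = -6.5 < 0 → [2, 2.5]
midpoint 2.25: g = -0.96875 < 0 → [2, 2.25]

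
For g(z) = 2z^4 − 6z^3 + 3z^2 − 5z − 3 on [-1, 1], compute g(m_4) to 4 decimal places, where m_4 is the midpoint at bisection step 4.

z = 0 gives g = -3, negative; keep [-1, 0]
z = -0.5 gives g = 1.125, positive; keep [-0.5, 0]
z = -0.25 gives g = -1.460938, negative; keep [-0.5, -0.25]
z = -0.375 gives g = -0.3472, negative; keep [-0.5, -0.375]

-0.3472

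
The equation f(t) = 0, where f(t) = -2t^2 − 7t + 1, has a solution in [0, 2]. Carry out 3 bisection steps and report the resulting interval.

m = 1, f(m) = -8 (−); new bracket [0, 1]
m = 0.5, f(m) = -3 (−); new bracket [0, 0.5]
m = 0.25, f(m) = -0.875 (−); new bracket [0, 0.25]

[0, 0.25]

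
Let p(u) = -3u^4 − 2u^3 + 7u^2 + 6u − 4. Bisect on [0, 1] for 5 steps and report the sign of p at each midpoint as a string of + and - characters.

midpoint 0.5: p = 0.3125 > 0 → [0, 0.5]
midpoint 0.25: p = -2.105469 < 0 → [0.25, 0.5]
midpoint 0.375: p = -0.93042 < 0 → [0.375, 0.5]
midpoint 0.4375: p = -0.3125 < 0 → [0.4375, 0.5]
midpoint 0.46875: p = -0.0002 < 0 → [0.46875, 0.5]

+----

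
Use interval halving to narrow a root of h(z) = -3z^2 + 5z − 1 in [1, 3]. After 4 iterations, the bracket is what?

z = 2 gives h = -3, negative; keep [1, 2]
z = 1.5 gives h = -0.25, negative; keep [1, 1.5]
z = 1.25 gives h = 0.5625, positive; keep [1.25, 1.5]
z = 1.375 gives h = 0.2031, positive; keep [1.375, 1.5]

[1.375, 1.5]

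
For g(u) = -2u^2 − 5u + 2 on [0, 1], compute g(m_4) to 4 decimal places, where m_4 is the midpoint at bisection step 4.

0.2422

u = 0.5 gives g = -1, negative; keep [0, 0.5]
u = 0.25 gives g = 0.625, positive; keep [0.25, 0.5]
u = 0.375 gives g = -0.15625, negative; keep [0.25, 0.375]
u = 0.3125 gives g = 0.2422, positive; keep [0.3125, 0.375]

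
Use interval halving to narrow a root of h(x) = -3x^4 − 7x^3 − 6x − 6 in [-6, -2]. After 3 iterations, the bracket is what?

h(-4) = -302 < 0, so the root lies in [-4, -2]
h(-3) = -42 < 0, so the root lies in [-3, -2]
h(-2.5) = 1.1875 > 0, so the root lies in [-3, -2.5]

[-3, -2.5]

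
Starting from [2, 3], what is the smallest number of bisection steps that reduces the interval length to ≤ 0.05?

5

Width after n steps is 1/2^n. Need 2^n ≥ 1/0.05 = 20.
2^4 = 16 < 20 ≤ 2^5 = 32, so n = 5.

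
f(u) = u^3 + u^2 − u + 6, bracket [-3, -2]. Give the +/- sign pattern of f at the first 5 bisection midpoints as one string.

u = -2.5 gives f = -0.875, negative; keep [-2.5, -2]
u = -2.25 gives f = 1.921875, positive; keep [-2.5, -2.25]
u = -2.375 gives f = 0.619141, positive; keep [-2.5, -2.375]
u = -2.4375 gives f = -0.1033, negative; keep [-2.4375, -2.375]
u = -2.40625 gives f = 0.264, positive; keep [-2.4375, -2.40625]

-++-+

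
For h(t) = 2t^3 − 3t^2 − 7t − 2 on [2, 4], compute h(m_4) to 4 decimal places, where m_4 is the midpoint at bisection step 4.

t = 3 gives h = 4, positive; keep [2, 3]
t = 2.5 gives h = -7, negative; keep [2.5, 3]
t = 2.75 gives h = -2.34375, negative; keep [2.75, 3]
t = 2.875 gives h = 0.6055, positive; keep [2.75, 2.875]

0.6055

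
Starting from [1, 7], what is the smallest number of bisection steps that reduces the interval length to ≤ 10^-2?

10

Width after n steps is 6/2^n. Need 2^n ≥ 6/10^-2 = 600.
2^9 = 512 < 600 ≤ 2^10 = 1024, so n = 10.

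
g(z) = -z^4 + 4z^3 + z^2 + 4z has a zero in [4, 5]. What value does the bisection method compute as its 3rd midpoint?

midpoint 4.5: g = -7.3125 < 0 → [4, 4.5]
midpoint 4.25: g = 15.871094 > 0 → [4.25, 4.5]
midpoint 4.375: g = 5.238037 > 0 → [4.375, 4.5]

4.375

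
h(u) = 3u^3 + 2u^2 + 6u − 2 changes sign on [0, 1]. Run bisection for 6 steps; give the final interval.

[0.28125, 0.296875]

h(0.5) = 1.875 > 0, so the root lies in [0, 0.5]
h(0.25) = -0.328125 < 0, so the root lies in [0.25, 0.5]
h(0.375) = 0.689453 > 0, so the root lies in [0.25, 0.375]
h(0.3125) = 0.1619 > 0, so the root lies in [0.25, 0.3125]
h(0.28125) = -0.0876 < 0, so the root lies in [0.28125, 0.3125]
h(0.296875) = 0.036 > 0, so the root lies in [0.28125, 0.296875]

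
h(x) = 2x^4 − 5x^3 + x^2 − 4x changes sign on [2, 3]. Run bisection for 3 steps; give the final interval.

[2.5, 2.625]

x = 2.5 gives h = -3.75, negative; keep [2.5, 3]
x = 2.75 gives h = 6.960938, positive; keep [2.5, 2.75]
x = 2.625 gives h = 0.912598, positive; keep [2.5, 2.625]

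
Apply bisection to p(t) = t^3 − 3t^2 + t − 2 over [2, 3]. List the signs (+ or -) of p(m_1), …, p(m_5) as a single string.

---++

p(2.5) = -2.625 < 0, so the root lies in [2.5, 3]
p(2.75) = -1.140625 < 0, so the root lies in [2.75, 3]
p(2.875) = -0.158203 < 0, so the root lies in [2.875, 3]
p(2.9375) = 0.3982 > 0, so the root lies in [2.875, 2.9375]
p(2.90625) = 0.1144 > 0, so the root lies in [2.875, 2.90625]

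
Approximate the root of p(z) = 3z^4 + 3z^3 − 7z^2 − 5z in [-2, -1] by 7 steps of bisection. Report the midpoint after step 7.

midpoint -1.5: p = -3.1875 < 0 → [-2, -1.5]
midpoint -1.75: p = -0.628906 < 0 → [-2, -1.75]
midpoint -1.875: p = 2.069092 > 0 → [-1.875, -1.75]
midpoint -1.8125: p = 0.5801 > 0 → [-1.8125, -1.75]
midpoint -1.78125: p = -0.0577 < 0 → [-1.8125, -1.78125]
midpoint -1.796875: p = 0.2527 > 0 → [-1.796875, -1.78125]
midpoint -1.7890625: p = 0.0954 > 0 → [-1.7890625, -1.78125]

-1.7890625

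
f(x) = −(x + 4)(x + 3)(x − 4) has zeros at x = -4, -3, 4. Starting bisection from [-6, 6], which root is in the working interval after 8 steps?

m = 0, f(m) = 48 (+); new bracket [0, 6]
m = 3, f(m) = 42 (+); new bracket [3, 6]
m = 4.5, f(m) = -31.875 (−); new bracket [3, 4.5]
m = 3.75, f(m) = 13.0781 (+); new bracket [3.75, 4.5]
m = 4.125, f(m) = -7.2363 (−); new bracket [3.75, 4.125]
m = 3.9375, f(m) = 3.4417 (+); new bracket [3.9375, 4.125]
m = 4.03125, f(m) = -1.7647 (−); new bracket [3.9375, 4.03125]
m = 3.984375, f(m) = 0.8713 (+); new bracket [3.984375, 4.03125]

4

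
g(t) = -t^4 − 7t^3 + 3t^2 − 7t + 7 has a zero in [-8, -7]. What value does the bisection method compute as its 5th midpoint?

g(-7.5) = 17.3125 > 0, so the root lies in [-8, -7.5]
g(-7.75) = -107.675781 < 0, so the root lies in [-7.75, -7.5]
g(-7.625) = -42.279541 < 0, so the root lies in [-7.625, -7.5]
g(-7.5625) = -11.7752 < 0, so the root lies in [-7.5625, -7.5]
g(-7.53125) = 2.9436 > 0, so the root lies in [-7.5625, -7.53125]

-7.53125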